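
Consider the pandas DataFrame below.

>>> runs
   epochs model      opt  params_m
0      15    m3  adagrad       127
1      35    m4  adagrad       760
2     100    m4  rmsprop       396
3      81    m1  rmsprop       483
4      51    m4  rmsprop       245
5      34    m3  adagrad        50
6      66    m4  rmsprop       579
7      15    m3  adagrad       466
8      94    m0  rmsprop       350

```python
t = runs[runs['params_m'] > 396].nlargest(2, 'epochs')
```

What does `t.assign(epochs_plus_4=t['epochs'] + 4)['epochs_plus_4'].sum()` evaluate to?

filter rows where params_m > 396:
   epochs model      opt  params_m
1      35    m4  adagrad       760
3      81    m1  rmsprop       483
6      66    m4  rmsprop       579
7      15    m3  adagrad       466
take 2 rows with largest epochs:
   epochs model      opt  params_m
3      81    m1  rmsprop       483
6      66    m4  rmsprop       579
add column epochs_plus_4 = t['epochs'] + 4:
   epochs model      opt  params_m  epochs_plus_4
3      81    m1  rmsprop       483             85
6      66    m4  rmsprop       579             70
So sum() = 155.

155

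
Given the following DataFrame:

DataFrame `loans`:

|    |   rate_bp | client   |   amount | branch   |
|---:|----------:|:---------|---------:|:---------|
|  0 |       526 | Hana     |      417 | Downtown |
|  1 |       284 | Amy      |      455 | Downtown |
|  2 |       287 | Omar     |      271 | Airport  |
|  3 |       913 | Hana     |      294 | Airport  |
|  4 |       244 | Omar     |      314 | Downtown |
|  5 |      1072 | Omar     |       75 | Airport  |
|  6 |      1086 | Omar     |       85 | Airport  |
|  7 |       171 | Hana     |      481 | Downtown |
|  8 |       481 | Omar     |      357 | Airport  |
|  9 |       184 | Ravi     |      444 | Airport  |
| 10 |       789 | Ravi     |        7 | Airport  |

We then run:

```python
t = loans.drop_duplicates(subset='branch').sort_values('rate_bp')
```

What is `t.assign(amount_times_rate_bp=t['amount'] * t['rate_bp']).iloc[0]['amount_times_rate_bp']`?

77777

drop duplicate branch (keep=first):
   rate_bp client  amount    branch
0      526   Hana     417  Downtown
2      287   Omar     271   Airport
sort by rate_bp:
   rate_bp client  amount    branch
2      287   Omar     271   Airport
0      526   Hana     417  Downtown
add column amount_times_rate_bp = t['amount'] * t['rate_bp']:
   rate_bp client  amount    branch  amount_times_rate_bp
2      287   Omar     271   Airport                 77777
0      526   Hana     417  Downtown                219342
Taking the value at position 0, column 'amount_times_rate_bp' gives 77777.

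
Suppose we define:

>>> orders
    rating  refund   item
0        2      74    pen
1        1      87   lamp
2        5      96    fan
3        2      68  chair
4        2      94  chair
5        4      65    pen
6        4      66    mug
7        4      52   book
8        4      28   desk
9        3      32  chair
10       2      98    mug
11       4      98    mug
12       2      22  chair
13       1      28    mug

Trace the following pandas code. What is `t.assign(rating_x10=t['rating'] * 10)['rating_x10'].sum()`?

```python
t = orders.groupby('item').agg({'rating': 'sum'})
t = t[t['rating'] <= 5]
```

140

group by item, sum of rating:
       rating
item         
book        4
chair       9
desk        4
fan         5
lamp        1
mug        11
pen         6
filter rows where rating <= 5:
      rating
item        
book       4
desk       4
fan        5
lamp       1
add column rating_x10 = t['rating'] * 10:
      rating  rating_x10
item                    
book       4          40
desk       4          40
fan        5          50
lamp       1          10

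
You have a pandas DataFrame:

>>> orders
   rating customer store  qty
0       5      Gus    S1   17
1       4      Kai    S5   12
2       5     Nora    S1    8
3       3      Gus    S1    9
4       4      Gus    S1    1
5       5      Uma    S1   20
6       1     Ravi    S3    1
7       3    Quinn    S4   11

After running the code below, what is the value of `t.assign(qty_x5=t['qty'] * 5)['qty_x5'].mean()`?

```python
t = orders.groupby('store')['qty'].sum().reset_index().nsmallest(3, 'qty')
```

40.0

group by store, sum of qty:
store
S1    55
S3     1
S4    11
S5    12
Name: qty, dtype: int64
reset_index():
  store  qty
0    S1   55
1    S3    1
2    S4   11
3    S5   12
take 3 rows with smallest qty:
  store  qty
1    S3    1
2    S4   11
3    S5   12
add column qty_x5 = t['qty'] * 5:
  store  qty  qty_x5
1    S3    1       5
2    S4   11      55
3    S5   12      60
Then the mean of column 'qty_x5': 40.0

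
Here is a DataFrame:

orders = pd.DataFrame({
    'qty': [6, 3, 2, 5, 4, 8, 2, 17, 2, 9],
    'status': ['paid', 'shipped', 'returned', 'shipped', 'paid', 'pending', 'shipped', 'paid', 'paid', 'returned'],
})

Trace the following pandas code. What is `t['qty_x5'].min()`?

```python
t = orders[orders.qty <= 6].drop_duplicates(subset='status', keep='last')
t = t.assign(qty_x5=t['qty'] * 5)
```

10

filter rows where qty <= 6:
   qty    status
0    6      paid
1    3   shipped
2    2  returned
3    5   shipped
4    4      paid
6    2   shipped
8    2      paid
drop duplicate status (keep=last):
   qty    status
2    2  returned
6    2   shipped
8    2      paid
add column qty_x5 = t['qty'] * 5:
   qty    status  qty_x5
2    2  returned      10
6    2   shipped      10
8    2      paid      10
Reading off the min of column 'qty_x5', we get 10.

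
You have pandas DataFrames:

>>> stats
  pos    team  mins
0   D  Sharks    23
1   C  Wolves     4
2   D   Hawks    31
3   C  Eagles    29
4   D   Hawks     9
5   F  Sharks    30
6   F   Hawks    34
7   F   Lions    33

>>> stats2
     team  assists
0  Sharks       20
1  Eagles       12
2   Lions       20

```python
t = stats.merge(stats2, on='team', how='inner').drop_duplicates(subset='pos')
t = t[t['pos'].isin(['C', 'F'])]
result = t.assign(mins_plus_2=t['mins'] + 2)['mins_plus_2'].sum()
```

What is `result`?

63

merge on 'team' (how='inner') → 4 rows:
  pos    team  mins  assists
0   D  Sharks    23       20
1   C  Eagles    29       12
2   F  Sharks    30       20
3   F   Lions    33       20
drop duplicate pos (keep=first):
  pos    team  mins  assists
0   D  Sharks    23       20
1   C  Eagles    29       12
2   F  Sharks    30       20
filter rows where pos in ['C', 'F']:
  pos    team  mins  assists
1   C  Eagles    29       12
2   F  Sharks    30       20
add column mins_plus_2 = t['mins'] + 2:
  pos    team  mins  assists  mins_plus_2
1   C  Eagles    29       12           31
2   F  Sharks    30       20           32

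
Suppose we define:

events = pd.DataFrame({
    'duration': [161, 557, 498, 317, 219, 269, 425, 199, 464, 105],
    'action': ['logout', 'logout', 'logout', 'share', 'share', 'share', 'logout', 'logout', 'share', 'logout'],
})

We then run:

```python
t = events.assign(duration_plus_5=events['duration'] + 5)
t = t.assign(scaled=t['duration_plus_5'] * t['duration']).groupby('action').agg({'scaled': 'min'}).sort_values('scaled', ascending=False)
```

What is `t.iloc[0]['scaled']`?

add column duration_plus_5 = events['duration'] + 5:
   duration  action  duration_plus_5
0       161  logout              166
1       557  logout              562
2       498  logout              503
3       317   share              322
4       219   share              224
5       269   share              274
6       425  logout              430
7       199  logout              204
8       464   share              469
9       105  logout              110
add column scaled = t['duration_plus_5'] * t['duration']:
   duration  action  duration_plus_5  scaled
0       161  logout              166   26726
1       557  logout              562  313034
2       498  logout              503  250494
3       317   share              322  102074
4       219   share              224   49056
5       269   share              274   73706
6       425  logout              430  182750
7       199  logout              204   40596
8       464   share              469  217616
9       105  logout              110   11550
group by action, min of scaled:
        scaled
action        
logout   11550
share    49056
sort by scaled descending:
        scaled
action        
share    49056
logout   11550
So iloc[0]['scaled'] = 49056.

49056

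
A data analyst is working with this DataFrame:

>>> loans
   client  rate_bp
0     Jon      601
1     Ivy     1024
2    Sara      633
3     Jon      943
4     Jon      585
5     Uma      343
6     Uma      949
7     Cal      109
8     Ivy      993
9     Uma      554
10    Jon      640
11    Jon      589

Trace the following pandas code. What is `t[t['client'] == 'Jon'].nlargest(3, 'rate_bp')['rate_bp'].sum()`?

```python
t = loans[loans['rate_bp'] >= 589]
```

filter rows where rate_bp >= 589:
   client  rate_bp
0     Jon      601
1     Ivy     1024
2    Sara      633
3     Jon      943
6     Uma      949
8     Ivy      993
10    Jon      640
11    Jon      589
filter rows where client == 'Jon':
   client  rate_bp
0     Jon      601
3     Jon      943
10    Jon      640
11    Jon      589
take 3 rows with largest rate_bp:
   client  rate_bp
3     Jon      943
10    Jon      640
0     Jon      601
Reading off the sum of column 'rate_bp', we get 2184.

2184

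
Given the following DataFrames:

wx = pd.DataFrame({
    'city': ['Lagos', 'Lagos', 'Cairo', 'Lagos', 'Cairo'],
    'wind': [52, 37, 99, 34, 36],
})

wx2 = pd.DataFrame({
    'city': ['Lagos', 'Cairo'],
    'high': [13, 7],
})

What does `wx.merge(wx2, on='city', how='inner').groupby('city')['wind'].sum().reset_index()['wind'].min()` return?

123

merge on 'city' (how='inner') → 5 rows:
    city  wind  high
0  Lagos    52    13
1  Lagos    37    13
2  Cairo    99     7
3  Lagos    34    13
4  Cairo    36     7
group by city, sum of wind:
city
Cairo    135
Lagos    123
Name: wind, dtype: int64
reset_index():
    city  wind
0  Cairo   135
1  Lagos   123
Taking the min of column 'wind' gives 123.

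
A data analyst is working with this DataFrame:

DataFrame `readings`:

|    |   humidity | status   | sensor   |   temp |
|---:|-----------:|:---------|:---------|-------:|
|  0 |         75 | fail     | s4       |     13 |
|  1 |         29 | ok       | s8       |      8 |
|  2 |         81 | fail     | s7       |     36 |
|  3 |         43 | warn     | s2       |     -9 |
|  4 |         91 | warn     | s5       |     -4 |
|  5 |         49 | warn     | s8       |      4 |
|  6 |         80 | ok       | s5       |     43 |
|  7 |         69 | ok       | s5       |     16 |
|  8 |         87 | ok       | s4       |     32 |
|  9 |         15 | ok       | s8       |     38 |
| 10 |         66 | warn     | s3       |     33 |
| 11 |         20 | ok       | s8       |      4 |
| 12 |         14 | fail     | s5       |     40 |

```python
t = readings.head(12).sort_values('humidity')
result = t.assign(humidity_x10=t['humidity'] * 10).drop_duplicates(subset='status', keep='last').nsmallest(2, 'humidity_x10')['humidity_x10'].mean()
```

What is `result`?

840.0

take first 12 rows:
    humidity status sensor  temp
0         75   fail     s4    13
1         29     ok     s8     8
2         81   fail     s7    36
3         43   warn     s2    -9
4         91   warn     s5    -4
5         49   warn     s8     4
6         80     ok     s5    43
7         69     ok     s5    16
8         87     ok     s4    32
9         15     ok     s8    38
10        66   warn     s3    33
11        20     ok     s8     4
sort by humidity:
    humidity status sensor  temp
9         15     ok     s8    38
11        20     ok     s8     4
1         29     ok     s8     8
3         43   warn     s2    -9
5         49   warn     s8     4
10        66   warn     s3    33
7         69     ok     s5    16
0         75   fail     s4    13
6         80     ok     s5    43
2         81   fail     s7    36
8         87     ok     s4    32
4         91   warn     s5    -4
add column humidity_x10 = t['humidity'] * 10:
    humidity status sensor  temp  humidity_x10
9         15     ok     s8    38           150
11        20     ok     s8     4           200
1         29     ok     s8     8           290
3         43   warn     s2    -9           430
5         49   warn     s8     4           490
10        66   warn     s3    33           660
7         69     ok     s5    16           690
0         75   fail     s4    13           750
6         80     ok     s5    43           800
2         81   fail     s7    36           810
8         87     ok     s4    32           870
4         91   warn     s5    -4           910
drop duplicate status (keep=last):
   humidity status sensor  temp  humidity_x10
2        81   fail     s7    36           810
8        87     ok     s4    32           870
4        91   warn     s5    -4           910
take 2 rows with smallest humidity_x10:
   humidity status sensor  temp  humidity_x10
2        81   fail     s7    36           810
8        87     ok     s4    32           870
Reading off the mean of column 'humidity_x10', we get 840.0.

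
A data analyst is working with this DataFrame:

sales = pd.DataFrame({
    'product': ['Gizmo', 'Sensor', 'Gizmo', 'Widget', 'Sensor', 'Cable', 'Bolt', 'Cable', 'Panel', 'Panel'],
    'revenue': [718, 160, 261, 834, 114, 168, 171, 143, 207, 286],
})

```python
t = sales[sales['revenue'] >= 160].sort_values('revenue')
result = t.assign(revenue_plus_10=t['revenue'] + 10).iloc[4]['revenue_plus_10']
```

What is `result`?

filter rows where revenue >= 160:
  product  revenue
0   Gizmo      718
1  Sensor      160
2   Gizmo      261
3  Widget      834
5   Cable      168
6    Bolt      171
8   Panel      207
9   Panel      286
sort by revenue:
  product  revenue
1  Sensor      160
5   Cable      168
6    Bolt      171
8   Panel      207
2   Gizmo      261
9   Panel      286
0   Gizmo      718
3  Widget      834
add column revenue_plus_10 = t['revenue'] + 10:
  product  revenue  revenue_plus_10
1  Sensor      160              170
5   Cable      168              178
6    Bolt      171              181
8   Panel      207              217
2   Gizmo      261              271
9   Panel      286              296
0   Gizmo      718              728
3  Widget      834              844
Then the value at position 4, column 'revenue_plus_10': 271

271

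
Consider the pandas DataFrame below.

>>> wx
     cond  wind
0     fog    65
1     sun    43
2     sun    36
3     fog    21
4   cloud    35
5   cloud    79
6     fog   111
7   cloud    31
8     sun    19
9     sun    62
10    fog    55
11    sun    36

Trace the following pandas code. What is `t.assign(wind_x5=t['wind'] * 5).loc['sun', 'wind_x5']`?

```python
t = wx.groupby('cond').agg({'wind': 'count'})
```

25

group by cond, count of wind:
       wind
cond       
cloud     3
fog       4
sun       5
add column wind_x5 = t['wind'] * 5:
       wind  wind_x5
cond                
cloud     3       15
fog       4       20
sun       5       25
Reading off the value at row 'sun', column 'wind_x5', we get 25.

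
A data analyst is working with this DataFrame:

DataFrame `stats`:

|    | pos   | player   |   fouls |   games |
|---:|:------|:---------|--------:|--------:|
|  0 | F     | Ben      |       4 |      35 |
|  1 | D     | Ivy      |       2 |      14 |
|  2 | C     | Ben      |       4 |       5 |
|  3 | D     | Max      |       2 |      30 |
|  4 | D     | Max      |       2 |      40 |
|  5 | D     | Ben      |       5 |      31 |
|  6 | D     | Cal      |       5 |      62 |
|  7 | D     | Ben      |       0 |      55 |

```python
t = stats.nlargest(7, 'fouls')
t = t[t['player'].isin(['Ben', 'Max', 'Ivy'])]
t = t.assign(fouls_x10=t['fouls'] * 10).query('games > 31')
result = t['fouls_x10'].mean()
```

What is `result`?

30.0

take 7 rows with largest fouls:
  pos player  fouls  games
5   D    Ben      5     31
6   D    Cal      5     62
0   F    Ben      4     35
2   C    Ben      4      5
1   D    Ivy      2     14
3   D    Max      2     30
4   D    Max      2     40
filter rows where player in ['Ben', 'Max', 'Ivy']:
  pos player  fouls  games
5   D    Ben      5     31
0   F    Ben      4     35
2   C    Ben      4      5
1   D    Ivy      2     14
3   D    Max      2     30
4   D    Max      2     40
add column fouls_x10 = t['fouls'] * 10:
  pos player  fouls  games  fouls_x10
5   D    Ben      5     31         50
0   F    Ben      4     35         40
2   C    Ben      4      5         40
1   D    Ivy      2     14         20
3   D    Max      2     30         20
4   D    Max      2     40         20
filter rows where games > 31:
  pos player  fouls  games  fouls_x10
0   F    Ben      4     35         40
4   D    Max      2     40         20
mean of column 'fouls_x10' → 30.0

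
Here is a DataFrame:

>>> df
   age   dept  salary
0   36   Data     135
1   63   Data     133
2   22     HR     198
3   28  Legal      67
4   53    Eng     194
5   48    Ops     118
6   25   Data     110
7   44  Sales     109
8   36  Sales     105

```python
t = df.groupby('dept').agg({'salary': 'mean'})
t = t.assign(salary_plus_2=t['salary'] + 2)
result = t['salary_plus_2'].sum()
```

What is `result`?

group by dept, mean of salary:
       salary
dept         
Data    126.0
Eng     194.0
HR      198.0
Legal    67.0
Ops     118.0
Sales   107.0
add column salary_plus_2 = t['salary'] + 2:
       salary  salary_plus_2
dept                        
Data    126.0          128.0
Eng     194.0          196.0
HR      198.0          200.0
Legal    67.0           69.0
Ops     118.0          120.0
Sales   107.0          109.0
Taking the sum of column 'salary_plus_2' gives 822.0.

822.0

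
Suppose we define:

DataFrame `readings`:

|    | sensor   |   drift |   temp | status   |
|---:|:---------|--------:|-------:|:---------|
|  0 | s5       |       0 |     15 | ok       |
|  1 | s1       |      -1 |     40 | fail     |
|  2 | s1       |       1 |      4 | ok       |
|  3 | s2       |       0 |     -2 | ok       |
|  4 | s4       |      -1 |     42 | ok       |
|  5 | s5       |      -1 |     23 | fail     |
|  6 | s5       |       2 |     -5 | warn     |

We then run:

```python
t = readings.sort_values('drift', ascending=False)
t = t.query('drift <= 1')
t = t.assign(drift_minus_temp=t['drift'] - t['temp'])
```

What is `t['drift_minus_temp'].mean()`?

-20.6666666667

sort by drift descending:
  sensor  drift  temp status
6     s5      2    -5   warn
2     s1      1     4     ok
0     s5      0    15     ok
3     s2      0    -2     ok
1     s1     -1    40   fail
4     s4     -1    42     ok
5     s5     -1    23   fail
filter rows where drift <= 1:
  sensor  drift  temp status
2     s1      1     4     ok
0     s5      0    15     ok
3     s2      0    -2     ok
1     s1     -1    40   fail
4     s4     -1    42     ok
5     s5     -1    23   fail
add column drift_minus_temp = t['drift'] - t['temp']:
  sensor  drift  temp status  drift_minus_temp
2     s1      1     4     ok                -3
0     s5      0    15     ok               -15
3     s2      0    -2     ok                 2
1     s1     -1    40   fail               -41
4     s4     -1    42     ok               -43
5     s5     -1    23   fail               -24
Taking the mean of column 'drift_minus_temp' gives -20.6666666667.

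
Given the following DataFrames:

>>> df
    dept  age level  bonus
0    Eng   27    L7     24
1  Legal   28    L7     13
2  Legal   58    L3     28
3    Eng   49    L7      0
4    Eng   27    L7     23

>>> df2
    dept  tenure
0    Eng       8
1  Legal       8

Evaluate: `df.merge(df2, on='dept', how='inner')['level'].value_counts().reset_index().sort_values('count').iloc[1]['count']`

merge on 'dept' (how='inner') → 5 rows:
    dept  age level  bonus  tenure
0    Eng   27    L7     24       8
1  Legal   28    L7     13       8
2  Legal   58    L3     28       8
3    Eng   49    L7      0       8
4    Eng   27    L7     23       8
value_counts of level:
level
L7    4
L3    1
Name: count, dtype: int64
reset_index():
  level  count
0    L7      4
1    L3      1
sort by count:
  level  count
1    L3      1
0    L7      4
So iloc[1]['count'] = 4.

4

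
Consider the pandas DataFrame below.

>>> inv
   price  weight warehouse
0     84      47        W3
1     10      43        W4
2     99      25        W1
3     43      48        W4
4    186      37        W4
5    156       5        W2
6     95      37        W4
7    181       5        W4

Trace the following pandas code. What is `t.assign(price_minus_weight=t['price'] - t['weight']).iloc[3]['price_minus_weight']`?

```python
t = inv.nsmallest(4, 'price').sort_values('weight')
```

-5

take 4 rows with smallest price:
   price  weight warehouse
1     10      43        W4
3     43      48        W4
0     84      47        W3
6     95      37        W4
sort by weight:
   price  weight warehouse
6     95      37        W4
1     10      43        W4
0     84      47        W3
3     43      48        W4
add column price_minus_weight = t['price'] - t['weight']:
   price  weight warehouse  price_minus_weight
6     95      37        W4                  58
1     10      43        W4                 -33
0     84      47        W3                  37
3     43      48        W4                  -5
The value at position 3, column 'price_minus_weight' is -5.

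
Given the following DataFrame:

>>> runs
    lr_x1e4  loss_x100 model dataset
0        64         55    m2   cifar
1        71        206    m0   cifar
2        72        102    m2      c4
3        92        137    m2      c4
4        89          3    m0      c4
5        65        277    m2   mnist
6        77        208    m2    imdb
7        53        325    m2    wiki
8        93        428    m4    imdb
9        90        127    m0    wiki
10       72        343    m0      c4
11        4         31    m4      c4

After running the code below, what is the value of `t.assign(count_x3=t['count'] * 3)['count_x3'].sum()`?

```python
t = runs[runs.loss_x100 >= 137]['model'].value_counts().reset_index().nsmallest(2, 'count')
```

filter rows where loss_x100 >= 137:
    lr_x1e4  loss_x100 model dataset
1        71        206    m0   cifar
3        92        137    m2      c4
5        65        277    m2   mnist
6        77        208    m2    imdb
7        53        325    m2    wiki
8        93        428    m4    imdb
10       72        343    m0      c4
value_counts of model:
model
m2    4
m0    2
m4    1
Name: count, dtype: int64
reset_index():
  model  count
0    m2      4
1    m0      2
2    m4      1
take 2 rows with smallest count:
  model  count
2    m4      1
1    m0      2
add column count_x3 = t['count'] * 3:
  model  count  count_x3
2    m4      1         3
1    m0      2         6

9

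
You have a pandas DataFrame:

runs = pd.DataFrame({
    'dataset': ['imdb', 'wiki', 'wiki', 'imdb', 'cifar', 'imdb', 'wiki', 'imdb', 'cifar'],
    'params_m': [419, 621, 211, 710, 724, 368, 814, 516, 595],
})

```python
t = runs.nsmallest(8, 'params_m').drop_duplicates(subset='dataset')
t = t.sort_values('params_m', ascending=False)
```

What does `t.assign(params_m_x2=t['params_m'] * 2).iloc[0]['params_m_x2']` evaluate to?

take 8 rows with smallest params_m:
  dataset  params_m
2    wiki       211
5    imdb       368
0    imdb       419
7    imdb       516
8   cifar       595
1    wiki       621
3    imdb       710
4   cifar       724
drop duplicate dataset (keep=first):
  dataset  params_m
2    wiki       211
5    imdb       368
8   cifar       595
sort by params_m descending:
  dataset  params_m
8   cifar       595
5    imdb       368
2    wiki       211
add column params_m_x2 = t['params_m'] * 2:
  dataset  params_m  params_m_x2
8   cifar       595         1190
5    imdb       368          736
2    wiki       211          422

1190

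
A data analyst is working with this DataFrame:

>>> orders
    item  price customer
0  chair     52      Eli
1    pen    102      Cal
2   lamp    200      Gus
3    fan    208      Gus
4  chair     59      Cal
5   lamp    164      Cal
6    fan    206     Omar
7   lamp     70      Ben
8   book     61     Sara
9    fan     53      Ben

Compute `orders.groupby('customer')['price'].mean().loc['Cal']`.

group by customer, mean of price:
customer
Ben      61.500000
Cal     108.333333
Eli      52.000000
Gus     204.000000
Omar    206.000000
Sara     61.000000
Name: price, dtype: float64
Finally, value at index 'Cal' = 108.333333333.

108.333333333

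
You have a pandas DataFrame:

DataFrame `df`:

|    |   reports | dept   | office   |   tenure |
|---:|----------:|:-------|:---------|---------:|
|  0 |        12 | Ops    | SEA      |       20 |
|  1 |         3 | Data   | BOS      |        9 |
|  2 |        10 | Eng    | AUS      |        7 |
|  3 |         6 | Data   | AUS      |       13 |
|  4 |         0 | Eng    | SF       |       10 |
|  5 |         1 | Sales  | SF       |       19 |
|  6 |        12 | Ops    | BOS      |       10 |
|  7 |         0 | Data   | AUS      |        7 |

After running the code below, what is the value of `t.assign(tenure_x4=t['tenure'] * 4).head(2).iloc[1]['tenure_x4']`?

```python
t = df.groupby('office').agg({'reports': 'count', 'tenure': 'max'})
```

40

group by office: count(reports), max(tenure):
        reports  tenure
office                 
AUS           3      13
BOS           2      10
SEA           1      20
SF            2      19
add column tenure_x4 = t['tenure'] * 4:
        reports  tenure  tenure_x4
office                            
AUS           3      13         52
BOS           2      10         40
SEA           1      20         80
SF            2      19         76
take first 2 rows:
        reports  tenure  tenure_x4
office                            
AUS           3      13         52
BOS           2      10         40
Hence 40.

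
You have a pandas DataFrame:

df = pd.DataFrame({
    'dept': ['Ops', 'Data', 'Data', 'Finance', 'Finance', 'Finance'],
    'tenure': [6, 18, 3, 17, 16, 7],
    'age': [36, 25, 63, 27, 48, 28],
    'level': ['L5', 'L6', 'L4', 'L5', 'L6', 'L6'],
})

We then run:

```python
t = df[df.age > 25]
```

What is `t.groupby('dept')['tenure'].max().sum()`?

26

filter rows where age > 25:
      dept  tenure  age level
0      Ops       6   36    L5
2     Data       3   63    L4
3  Finance      17   27    L5
4  Finance      16   48    L6
5  Finance       7   28    L6
group by dept, max of tenure:
dept
Data        3
Finance    17
Ops         6
Name: tenure, dtype: int64
The sum of the resulting series is 26.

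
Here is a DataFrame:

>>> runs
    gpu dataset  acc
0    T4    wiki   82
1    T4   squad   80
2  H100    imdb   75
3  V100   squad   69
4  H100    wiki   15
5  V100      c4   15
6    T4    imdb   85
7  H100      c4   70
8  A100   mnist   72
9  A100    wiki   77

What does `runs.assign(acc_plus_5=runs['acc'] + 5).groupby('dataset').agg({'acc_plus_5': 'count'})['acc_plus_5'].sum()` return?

10

add column acc_plus_5 = runs['acc'] + 5:
    gpu dataset  acc  acc_plus_5
0    T4    wiki   82          87
1    T4   squad   80          85
2  H100    imdb   75          80
3  V100   squad   69          74
4  H100    wiki   15          20
5  V100      c4   15          20
6    T4    imdb   85          90
7  H100      c4   70          75
8  A100   mnist   72          77
9  A100    wiki   77          82
group by dataset, count of acc_plus_5:
         acc_plus_5
dataset            
c4                2
imdb              2
mnist             1
squad             2
wiki              3
Taking the sum of column 'acc_plus_5' gives 10.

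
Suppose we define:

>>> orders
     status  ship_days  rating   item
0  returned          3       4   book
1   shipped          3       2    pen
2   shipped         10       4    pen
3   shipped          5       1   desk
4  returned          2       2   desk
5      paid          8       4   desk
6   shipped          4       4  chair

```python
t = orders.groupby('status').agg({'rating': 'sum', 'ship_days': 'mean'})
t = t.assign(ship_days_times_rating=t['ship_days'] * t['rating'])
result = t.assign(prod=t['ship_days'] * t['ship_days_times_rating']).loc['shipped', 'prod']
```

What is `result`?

group by status: sum(rating), mean(ship_days):
          rating  ship_days
status                     
paid           4        8.0
returned       6        2.5
shipped       11        5.5
add column ship_days_times_rating = t['ship_days'] * t['rating']:
          rating  ship_days  ship_days_times_rating
status                                             
paid           4        8.0                    32.0
returned       6        2.5                    15.0
shipped       11        5.5                    60.5
add column prod = t['ship_days'] * t['ship_days_times_rating']:
          rating  ship_days  ship_days_times_rating    prod
status                                                     
paid           4        8.0                    32.0  256.00
returned       6        2.5                    15.0   37.50
shipped       11        5.5                    60.5  332.75
Hence 332.75.

332.75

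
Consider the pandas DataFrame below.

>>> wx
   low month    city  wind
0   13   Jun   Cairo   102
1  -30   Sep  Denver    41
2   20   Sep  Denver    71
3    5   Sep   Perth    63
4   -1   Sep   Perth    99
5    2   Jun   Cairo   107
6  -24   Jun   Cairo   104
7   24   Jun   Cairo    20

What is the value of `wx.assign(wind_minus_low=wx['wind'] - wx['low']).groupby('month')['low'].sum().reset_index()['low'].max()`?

15

add column wind_minus_low = wx['wind'] - wx['low']:
   low month    city  wind  wind_minus_low
0   13   Jun   Cairo   102              89
1  -30   Sep  Denver    41              71
2   20   Sep  Denver    71              51
3    5   Sep   Perth    63              58
4   -1   Sep   Perth    99             100
5    2   Jun   Cairo   107             105
6  -24   Jun   Cairo   104             128
7   24   Jun   Cairo    20              -4
group by month, sum of low:
month
Jun    15
Sep    -6
Name: low, dtype: int64
reset_index():
  month  low
0   Jun   15
1   Sep   -6
So max() = 15.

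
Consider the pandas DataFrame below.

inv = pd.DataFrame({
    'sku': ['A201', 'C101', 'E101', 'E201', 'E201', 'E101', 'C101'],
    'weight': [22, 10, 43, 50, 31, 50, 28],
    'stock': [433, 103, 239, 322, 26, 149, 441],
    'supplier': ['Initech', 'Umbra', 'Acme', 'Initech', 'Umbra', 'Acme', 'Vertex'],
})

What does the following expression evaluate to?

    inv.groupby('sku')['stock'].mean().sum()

group by sku, mean of stock:
sku
A201    433.0
C101    272.0
E101    194.0
E201    174.0
Name: stock, dtype: float64
Then the sum of the resulting series: 1073.0

1073.0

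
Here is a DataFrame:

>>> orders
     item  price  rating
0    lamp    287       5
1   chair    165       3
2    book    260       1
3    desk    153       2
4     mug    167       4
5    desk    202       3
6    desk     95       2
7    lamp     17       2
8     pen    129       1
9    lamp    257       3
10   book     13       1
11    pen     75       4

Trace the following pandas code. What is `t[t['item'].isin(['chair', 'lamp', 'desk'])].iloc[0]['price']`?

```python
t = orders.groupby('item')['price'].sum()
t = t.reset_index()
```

165

group by item, sum of price:
item
book     273
chair    165
desk     450
lamp     561
mug      167
pen      204
Name: price, dtype: int64
reset_index():
    item  price
0   book    273
1  chair    165
2   desk    450
3   lamp    561
4    mug    167
5    pen    204
filter rows where item in ['chair', 'lamp', 'desk']:
    item  price
1  chair    165
2   desk    450
3   lamp    561
Then the value at position 0, column 'price': 165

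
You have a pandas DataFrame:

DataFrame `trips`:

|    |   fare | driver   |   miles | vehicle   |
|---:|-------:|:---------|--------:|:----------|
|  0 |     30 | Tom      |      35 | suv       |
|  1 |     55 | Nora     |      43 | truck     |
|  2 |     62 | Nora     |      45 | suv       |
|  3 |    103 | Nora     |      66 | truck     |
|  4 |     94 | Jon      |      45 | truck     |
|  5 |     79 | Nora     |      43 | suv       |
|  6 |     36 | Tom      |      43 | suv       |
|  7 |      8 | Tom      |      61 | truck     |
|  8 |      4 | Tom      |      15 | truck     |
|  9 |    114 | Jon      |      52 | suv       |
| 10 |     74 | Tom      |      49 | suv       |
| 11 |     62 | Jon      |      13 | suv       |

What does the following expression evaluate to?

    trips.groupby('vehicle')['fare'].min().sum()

34

group by vehicle, min of fare:
vehicle
suv      30
truck     4
Name: fare, dtype: int64
The sum of the resulting series is 34.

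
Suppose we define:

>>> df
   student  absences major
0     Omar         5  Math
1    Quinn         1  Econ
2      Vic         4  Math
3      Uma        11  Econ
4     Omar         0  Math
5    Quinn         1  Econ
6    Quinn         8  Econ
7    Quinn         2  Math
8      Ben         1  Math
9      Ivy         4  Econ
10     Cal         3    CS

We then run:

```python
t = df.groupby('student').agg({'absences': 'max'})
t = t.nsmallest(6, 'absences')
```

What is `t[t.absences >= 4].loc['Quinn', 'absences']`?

group by student, max of absences:
         absences
student          
Ben             1
Cal             3
Ivy             4
Omar            5
Quinn           8
Uma            11
Vic             4
take 6 rows with smallest absences:
         absences
student          
Ben             1
Cal             3
Ivy             4
Vic             4
Omar            5
Quinn           8
filter rows where absences >= 4:
         absences
student          
Ivy             4
Vic             4
Omar            5
Quinn           8

8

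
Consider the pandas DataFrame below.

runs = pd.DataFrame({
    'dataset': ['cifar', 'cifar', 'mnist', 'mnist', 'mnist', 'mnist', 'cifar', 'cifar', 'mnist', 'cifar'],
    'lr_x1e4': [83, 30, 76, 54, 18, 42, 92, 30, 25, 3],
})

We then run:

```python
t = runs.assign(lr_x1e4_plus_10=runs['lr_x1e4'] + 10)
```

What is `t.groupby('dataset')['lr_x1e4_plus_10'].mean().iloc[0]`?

add column lr_x1e4_plus_10 = runs['lr_x1e4'] + 10:
  dataset  lr_x1e4  lr_x1e4_plus_10
0   cifar       83               93
1   cifar       30               40
2   mnist       76               86
3   mnist       54               64
4   mnist       18               28
5   mnist       42               52
6   cifar       92              102
7   cifar       30               40
8   mnist       25               35
9   cifar        3               13
group by dataset, mean of lr_x1e4_plus_10:
dataset
cifar    57.6
mnist    53.0
Name: lr_x1e4_plus_10, dtype: float64
Reading off the value at position 0, we get 57.6.

57.6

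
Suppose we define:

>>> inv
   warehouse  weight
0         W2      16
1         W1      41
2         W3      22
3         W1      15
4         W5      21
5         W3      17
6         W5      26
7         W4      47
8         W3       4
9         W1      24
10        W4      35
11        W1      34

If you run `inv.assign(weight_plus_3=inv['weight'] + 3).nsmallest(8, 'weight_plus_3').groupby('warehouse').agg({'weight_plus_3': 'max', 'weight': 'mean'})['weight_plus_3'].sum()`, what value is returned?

100

add column weight_plus_3 = inv['weight'] + 3:
   warehouse  weight  weight_plus_3
0         W2      16             19
1         W1      41             44
2         W3      22             25
3         W1      15             18
4         W5      21             24
5         W3      17             20
6         W5      26             29
7         W4      47             50
8         W3       4              7
9         W1      24             27
10        W4      35             38
11        W1      34             37
take 8 rows with smallest weight_plus_3:
  warehouse  weight  weight_plus_3
8        W3       4              7
3        W1      15             18
0        W2      16             19
5        W3      17             20
4        W5      21             24
2        W3      22             25
9        W1      24             27
6        W5      26             29
group by warehouse: max(weight_plus_3), mean(weight):
           weight_plus_3     weight
warehouse                          
W1                    27  19.500000
W2                    19  16.000000
W3                    25  14.333333
W5                    29  23.500000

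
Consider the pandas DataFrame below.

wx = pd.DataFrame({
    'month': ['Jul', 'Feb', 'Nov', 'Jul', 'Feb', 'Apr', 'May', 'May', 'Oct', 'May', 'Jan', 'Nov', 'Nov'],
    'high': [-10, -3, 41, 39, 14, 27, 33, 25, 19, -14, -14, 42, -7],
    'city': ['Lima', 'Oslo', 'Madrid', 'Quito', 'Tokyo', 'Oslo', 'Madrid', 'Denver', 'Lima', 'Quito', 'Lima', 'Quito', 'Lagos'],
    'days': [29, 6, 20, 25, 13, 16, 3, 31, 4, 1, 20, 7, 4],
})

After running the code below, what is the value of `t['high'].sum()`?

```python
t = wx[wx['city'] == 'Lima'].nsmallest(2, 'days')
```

5

filter rows where city == 'Lima':
   month  high  city  days
0    Jul   -10  Lima    29
8    Oct    19  Lima     4
10   Jan   -14  Lima    20
take 2 rows with smallest days:
   month  high  city  days
8    Oct    19  Lima     4
10   Jan   -14  Lima    20
The sum of column 'high' is 5.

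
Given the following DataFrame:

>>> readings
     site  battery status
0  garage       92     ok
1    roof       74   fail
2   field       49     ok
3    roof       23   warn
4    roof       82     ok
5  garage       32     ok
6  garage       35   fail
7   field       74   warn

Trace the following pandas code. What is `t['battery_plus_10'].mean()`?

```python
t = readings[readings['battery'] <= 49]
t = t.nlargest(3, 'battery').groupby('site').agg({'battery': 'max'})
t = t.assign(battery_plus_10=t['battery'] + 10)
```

filter rows where battery <= 49:
     site  battery status
2   field       49     ok
3    roof       23   warn
5  garage       32     ok
6  garage       35   fail
take 3 rows with largest battery:
     site  battery status
2   field       49     ok
6  garage       35   fail
5  garage       32     ok
group by site, max of battery:
        battery
site           
field        49
garage       35
add column battery_plus_10 = t['battery'] + 10:
        battery  battery_plus_10
site                            
field        49               59
garage       35               45

52.0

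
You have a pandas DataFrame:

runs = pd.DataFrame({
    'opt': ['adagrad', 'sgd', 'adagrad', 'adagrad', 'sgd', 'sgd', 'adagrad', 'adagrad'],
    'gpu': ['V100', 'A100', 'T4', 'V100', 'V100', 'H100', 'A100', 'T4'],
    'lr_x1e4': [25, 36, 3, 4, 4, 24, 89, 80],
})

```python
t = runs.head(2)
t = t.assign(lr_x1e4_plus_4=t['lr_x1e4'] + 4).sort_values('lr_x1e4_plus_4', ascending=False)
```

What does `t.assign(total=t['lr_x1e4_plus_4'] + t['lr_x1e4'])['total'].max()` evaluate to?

take first 2 rows:
       opt   gpu  lr_x1e4
0  adagrad  V100       25
1      sgd  A100       36
add column lr_x1e4_plus_4 = t['lr_x1e4'] + 4:
       opt   gpu  lr_x1e4  lr_x1e4_plus_4
0  adagrad  V100       25              29
1      sgd  A100       36              40
sort by lr_x1e4_plus_4 descending:
       opt   gpu  lr_x1e4  lr_x1e4_plus_4
1      sgd  A100       36              40
0  adagrad  V100       25              29
add column total = t['lr_x1e4_plus_4'] + t['lr_x1e4']:
       opt   gpu  lr_x1e4  lr_x1e4_plus_4  total
1      sgd  A100       36              40     76
0  adagrad  V100       25              29     54
Then the max of column 'total': 76

76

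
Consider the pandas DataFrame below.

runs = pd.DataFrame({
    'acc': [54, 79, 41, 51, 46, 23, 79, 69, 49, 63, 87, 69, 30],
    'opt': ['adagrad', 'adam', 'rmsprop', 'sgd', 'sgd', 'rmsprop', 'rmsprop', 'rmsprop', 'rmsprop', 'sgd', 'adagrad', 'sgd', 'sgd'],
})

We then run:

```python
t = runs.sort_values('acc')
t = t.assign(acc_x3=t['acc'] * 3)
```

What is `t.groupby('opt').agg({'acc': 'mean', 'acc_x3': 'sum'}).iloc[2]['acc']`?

52.2

sort by acc:
    acc      opt
5    23  rmsprop
12   30      sgd
2    41  rmsprop
4    46      sgd
8    49  rmsprop
3    51      sgd
0    54  adagrad
9    63      sgd
7    69  rmsprop
11   69      sgd
1    79     adam
6    79  rmsprop
10   87  adagrad
add column acc_x3 = t['acc'] * 3:
    acc      opt  acc_x3
5    23  rmsprop      69
12   30      sgd      90
2    41  rmsprop     123
4    46      sgd     138
8    49  rmsprop     147
3    51      sgd     153
0    54  adagrad     162
9    63      sgd     189
7    69  rmsprop     207
11   69      sgd     207
1    79     adam     237
6    79  rmsprop     237
10   87  adagrad     261
group by opt: mean(acc), sum(acc_x3):
          acc  acc_x3
opt                  
adagrad  70.5     423
adam     79.0     237
rmsprop  52.2     783
sgd      51.8     777
Hence 52.2.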